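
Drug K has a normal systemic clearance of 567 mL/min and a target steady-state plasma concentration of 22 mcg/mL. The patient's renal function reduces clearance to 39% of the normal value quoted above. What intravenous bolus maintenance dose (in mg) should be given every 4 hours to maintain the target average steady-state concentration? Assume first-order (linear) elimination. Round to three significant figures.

Convert clearance: 567 mL/min × 60 min/h ÷ 1000 mL/L = 34.02 L/h
Patient clearance = 0.39 × 34.02 = 13.27 L/h
D = CL × Css × τ = 13.27 × 22 × 4 = 1168 mg

1170 mg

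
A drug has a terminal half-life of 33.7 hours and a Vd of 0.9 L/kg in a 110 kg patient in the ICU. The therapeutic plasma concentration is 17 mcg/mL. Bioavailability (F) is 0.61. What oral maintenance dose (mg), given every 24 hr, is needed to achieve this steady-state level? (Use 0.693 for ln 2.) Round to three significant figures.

1360 mg

Vd = 0.9 L/kg × 110 kg = 99.00 L
CL = 0.693 × Vd / t½ = 0.693 × 99.00 / 33.7 = 2.036 L/h
D = CL × Css × τ / F = 2.036 × 17 × 24 / 0.61 = 1362 mg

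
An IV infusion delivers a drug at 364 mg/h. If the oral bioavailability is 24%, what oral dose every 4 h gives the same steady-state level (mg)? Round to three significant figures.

To maintain the same Css, the systemic dosing rate must be unchanged: F·D/τ = infusion rate.
D = rate × τ / F = 364 × 4 / 0.24 = 6067 mg

6070 mg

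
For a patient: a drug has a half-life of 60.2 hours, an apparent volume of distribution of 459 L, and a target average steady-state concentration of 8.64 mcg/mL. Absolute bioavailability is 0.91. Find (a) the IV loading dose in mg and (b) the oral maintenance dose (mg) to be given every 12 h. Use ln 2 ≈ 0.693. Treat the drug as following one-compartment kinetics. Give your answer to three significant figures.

(a) 3970 mg; (b) 602 mg

LD = Vd × C = 459.0 × 8.64 = 3966 mg
CL = 0.693 × Vd / t½ = 0.693 × 459.0 / 60.2 = 5.284 L/h
D = CL × Css × τ / F = 5.284 × 8.64 × 12 / 0.91 = 602.0 mg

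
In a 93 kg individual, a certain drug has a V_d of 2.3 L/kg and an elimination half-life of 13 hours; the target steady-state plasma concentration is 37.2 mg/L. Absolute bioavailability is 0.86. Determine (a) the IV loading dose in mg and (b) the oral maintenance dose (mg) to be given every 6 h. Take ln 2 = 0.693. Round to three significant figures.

Vd(total) = 93 kg × 2.3 L/kg = 213.9 L
LD = Vd × C = 213.9 × 37.2 = 7957 mg
CL = 0.693 × Vd / t½ = 0.693 × 213.9 / 13 = 11.40 L/h
D = CL × Css × τ / F = 11.40 × 37.2 × 6 / 0.86 = 2959 mg

(a) 7960 mg; (b) 2960 mg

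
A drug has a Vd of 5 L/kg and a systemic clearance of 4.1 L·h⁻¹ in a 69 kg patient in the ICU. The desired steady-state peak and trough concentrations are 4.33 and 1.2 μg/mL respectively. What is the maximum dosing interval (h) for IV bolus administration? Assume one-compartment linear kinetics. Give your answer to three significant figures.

Vd = 5 L/kg × 69 kg = 345.0 L
k = CL / Vd = 4.100 / 345.0 = 0.01188 h⁻¹
Between IV bolus doses, concentration decays as C = C₀·e^(−kτ), so C_peak/C_trough = e^(kτ).
τ_max = ln(C_peak/C_trough) / k = ln(4.33/1.2) / 0.01188 = 1.283 / 0.01188 = 108.0 h

108 h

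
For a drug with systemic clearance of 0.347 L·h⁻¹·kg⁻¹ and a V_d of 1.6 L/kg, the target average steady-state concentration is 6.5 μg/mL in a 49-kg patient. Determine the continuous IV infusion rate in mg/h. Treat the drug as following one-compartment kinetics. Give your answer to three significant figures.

CL = 0.347 L·h⁻¹·kg⁻¹ × 49 kg = 17.00 L/h
Vd does not affect the maintenance rate; only clearance governs steady-state input.
Rate = CL × Css = 17.00 × 6.5 = 110.5 mg/h

111 mg/h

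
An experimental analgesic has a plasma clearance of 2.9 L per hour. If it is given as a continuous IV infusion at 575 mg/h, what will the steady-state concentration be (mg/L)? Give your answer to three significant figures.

Css = rate / CL = 575 / 2.900 = 198.3 mg/L

198 mg/L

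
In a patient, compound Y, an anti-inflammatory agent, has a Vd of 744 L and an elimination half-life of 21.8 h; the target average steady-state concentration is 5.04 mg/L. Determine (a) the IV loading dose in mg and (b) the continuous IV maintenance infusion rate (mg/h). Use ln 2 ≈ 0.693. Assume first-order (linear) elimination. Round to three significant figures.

LD = Vd × C = 744.0 × 5.04 = 3750 mg
CL = 0.693 × Vd / t½ = 0.693 × 744.0 / 21.8 = 23.65 L/h
Infusion rate = CL × Css = 23.65 × 5.04 = 119.2 mg/h

(a) 3750 mg; (b) 119 mg/h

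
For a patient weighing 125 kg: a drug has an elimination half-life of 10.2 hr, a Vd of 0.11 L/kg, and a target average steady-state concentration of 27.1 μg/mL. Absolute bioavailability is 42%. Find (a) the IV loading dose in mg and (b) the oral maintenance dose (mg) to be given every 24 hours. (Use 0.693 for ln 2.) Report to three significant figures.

(a) 373 mg; (b) 1450 mg

Vd = 0.11 L/kg × 125 kg = 13.75 L
LD = Vd × C = 13.75 × 27.1 = 372.6 mg
CL = 0.693 × Vd / t½ = 0.693 × 13.75 / 10.2 = 0.9342 L/h
D = CL × Css × τ / F = 0.9342 × 27.1 × 24 / 0.42 = 1447 mg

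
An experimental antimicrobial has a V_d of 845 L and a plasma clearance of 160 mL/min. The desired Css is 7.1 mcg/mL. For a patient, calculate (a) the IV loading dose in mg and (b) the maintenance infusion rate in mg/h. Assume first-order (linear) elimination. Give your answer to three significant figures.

LD = Vd · C_target = 845.0 × 7.1 = 6000 mg
Convert clearance: 160 mL/min × 60 min/h ÷ 1000 mL/L = 9.600 L/h
Maintenance: replace elimination → rate = CL × Css = 9.600 × 7.1 = 68.16 mg/h

(a) 6000 mg; (b) 68.2 mg/h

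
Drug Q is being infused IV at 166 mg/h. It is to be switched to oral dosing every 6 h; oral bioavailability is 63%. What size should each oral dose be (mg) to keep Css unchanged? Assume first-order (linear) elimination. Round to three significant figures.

1580 mg

To maintain the same Css, the systemic dosing rate must be unchanged: F·D/τ = infusion rate.
D = rate × τ / F = 166 × 6 / 0.63 = 1581 mg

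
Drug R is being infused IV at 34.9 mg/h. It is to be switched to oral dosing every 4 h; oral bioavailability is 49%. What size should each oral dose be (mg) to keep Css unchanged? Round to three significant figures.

285 mg

To maintain the same Css, the systemic dosing rate must be unchanged: F·D/τ = infusion rate.
D = rate × τ / F = 34.9 × 4 / 0.49 = 284.9 mg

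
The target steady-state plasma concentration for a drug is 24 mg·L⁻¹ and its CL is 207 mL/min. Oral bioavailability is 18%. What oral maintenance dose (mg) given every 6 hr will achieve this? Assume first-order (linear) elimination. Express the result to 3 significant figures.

CL = 207 mL/min × 60/1000 = 12.42 L/h
D = CL × Css × τ / F = 12.42 × 24 × 6 / 0.18 = 9936 mg

9940 mg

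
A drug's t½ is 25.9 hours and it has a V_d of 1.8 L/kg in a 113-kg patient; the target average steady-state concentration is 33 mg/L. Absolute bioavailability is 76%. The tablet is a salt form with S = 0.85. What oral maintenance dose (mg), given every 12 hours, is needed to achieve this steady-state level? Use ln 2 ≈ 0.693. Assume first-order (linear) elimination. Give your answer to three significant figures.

3340 mg

Vd = 1.8 L/kg × 113 kg = 203.4 L
k = 0.693/25.9 = 0.02676 h⁻¹, so CL = k·Vd = 0.02676 × 203.4 = 5.443 L/h
D = CL × Css × τ / F / S = 5.443 × 33 × 12 / 0.76 / 0.85 = 3337 mg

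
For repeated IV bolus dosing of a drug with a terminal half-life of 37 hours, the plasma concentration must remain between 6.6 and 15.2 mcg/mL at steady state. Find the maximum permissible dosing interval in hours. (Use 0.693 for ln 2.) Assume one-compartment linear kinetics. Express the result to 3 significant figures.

k = 0.693 / t½ = 0.693 / 37 = 0.01873 h⁻¹
Between IV bolus doses, concentration decays as C = C₀·e^(−kτ), so C_peak/C_trough = e^(kτ).
τ_max = ln(C_peak/C_trough) / k = ln(15.2/6.6) / 0.01873 = 0.8342 / 0.01873 = 44.54 h

44.5 h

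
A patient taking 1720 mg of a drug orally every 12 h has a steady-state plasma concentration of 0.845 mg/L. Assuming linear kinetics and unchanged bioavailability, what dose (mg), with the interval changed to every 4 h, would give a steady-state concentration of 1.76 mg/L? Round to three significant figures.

For first-order elimination, Css ∝ F·D/(CL·τ); F and CL are unchanged, so Css ∝ D/τ.
D₂ = D₁ × (Css,target / Css,current) × (τ₂/τ₁) = 1720 × (1.76/0.845) × (4/12) = 1194 mg

1190 mg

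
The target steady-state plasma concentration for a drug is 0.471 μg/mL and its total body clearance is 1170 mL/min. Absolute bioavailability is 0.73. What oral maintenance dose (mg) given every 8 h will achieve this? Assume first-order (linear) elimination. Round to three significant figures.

Convert clearance: 1170 mL/min × 60 min/h ÷ 1000 mL/L = 70.20 L/h
D = CL × Css × τ / F = 70.20 × 0.471 × 8 / 0.73 = 362.3 mg

362 mg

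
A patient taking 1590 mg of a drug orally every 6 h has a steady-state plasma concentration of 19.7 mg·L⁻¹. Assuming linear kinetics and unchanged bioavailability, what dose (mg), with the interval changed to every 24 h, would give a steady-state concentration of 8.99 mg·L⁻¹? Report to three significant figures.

With linear kinetics, Css is proportional to dose rate (D/τ) at fixed clearance.
D₂ = D₁ × (Css,target / Css,current) × (τ₂/τ₁) = 1590 × (8.99/19.7) × (24/6) = 2902 mg

2900 mg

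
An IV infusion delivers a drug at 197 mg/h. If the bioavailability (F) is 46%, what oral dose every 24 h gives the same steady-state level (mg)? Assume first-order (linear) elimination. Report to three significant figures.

10300 mg

To maintain the same Css, the systemic dosing rate must be unchanged: F·D/τ = infusion rate.
D = rate × τ / F = 197 × 24 / 0.46 = 10280 mg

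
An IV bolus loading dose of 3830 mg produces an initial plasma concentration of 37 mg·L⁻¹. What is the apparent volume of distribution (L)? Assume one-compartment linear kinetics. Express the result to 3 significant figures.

104 L

Immediately after an IV bolus, C₀ = Dose / Vd, so Vd = Dose / C₀.
Vd = 3830 / 37 = 103.5 L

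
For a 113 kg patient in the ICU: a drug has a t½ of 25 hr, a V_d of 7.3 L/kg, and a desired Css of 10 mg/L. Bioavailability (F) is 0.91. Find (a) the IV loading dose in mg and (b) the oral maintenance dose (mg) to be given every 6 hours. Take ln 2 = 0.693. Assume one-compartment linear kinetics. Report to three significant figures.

Total Vd = 7.3 × 113 = 824.9 L
LD = Vd × C = 824.9 × 10 = 8249 mg
CL = 0.693 × Vd / t½ = 0.693 × 824.9 / 25 = 22.87 L/h
D = CL × Css × τ / F = 22.87 × 10 × 6 / 0.91 = 1508 mg

(a) 8250 mg; (b) 1510 mg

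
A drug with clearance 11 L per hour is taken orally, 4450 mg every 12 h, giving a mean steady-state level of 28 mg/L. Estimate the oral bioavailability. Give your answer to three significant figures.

F·D/τ = CL·Css at steady state → F = CL·Css·τ / D.
F = 11 × 28 × 12 / 4450 = 0.831

0.831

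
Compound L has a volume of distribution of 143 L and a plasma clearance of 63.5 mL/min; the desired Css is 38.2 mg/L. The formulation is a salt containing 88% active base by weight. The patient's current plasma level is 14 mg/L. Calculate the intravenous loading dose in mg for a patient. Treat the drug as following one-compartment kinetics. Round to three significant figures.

Concentration deficit ΔC = 38.2 − 14 = 24.20 mg/L
LD = Vd × ΔC / S = 143.0 × 24.20 / 0.88 = 3933 mg

3930 mg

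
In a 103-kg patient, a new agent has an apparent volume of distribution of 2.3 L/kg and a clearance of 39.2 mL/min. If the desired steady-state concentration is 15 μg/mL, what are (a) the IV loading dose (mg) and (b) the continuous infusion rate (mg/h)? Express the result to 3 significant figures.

Total Vd = 2.3 × 103 = 236.9 L
Loading dose = Vd × C = 236.9 × 15 = 3554 mg
Convert clearance: 39.2 mL/min × 60 min/h ÷ 1000 mL/L = 2.352 L/h
Infusion rate = 2.352 L/h × 15 mg/L = 35.28 mg/h

(a) 3550 mg; (b) 35.3 mg/h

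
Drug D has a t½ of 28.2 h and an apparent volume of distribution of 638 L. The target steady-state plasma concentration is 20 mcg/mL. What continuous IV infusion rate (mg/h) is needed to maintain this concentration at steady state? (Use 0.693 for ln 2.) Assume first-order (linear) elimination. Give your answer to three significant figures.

CL = ln 2 · Vd / t½ = 0.693 × 638.0 / 28.2 = 15.68 L/h
Infusion rate = CL × Css = 15.68 × 20 = 313.6 mg/h

314 mg/h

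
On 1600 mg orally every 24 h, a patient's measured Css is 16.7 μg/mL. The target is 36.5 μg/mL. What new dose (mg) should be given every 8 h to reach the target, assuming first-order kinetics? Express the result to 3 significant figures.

1170 mg

For first-order elimination, Css ∝ F·D/(CL·τ); F and CL are unchanged, so Css ∝ D/τ.
D₂ = D₁ × (Css,target / Css,current) × (τ₂/τ₁) = 1600 × (36.5/16.7) × (8/24) = 1166 mg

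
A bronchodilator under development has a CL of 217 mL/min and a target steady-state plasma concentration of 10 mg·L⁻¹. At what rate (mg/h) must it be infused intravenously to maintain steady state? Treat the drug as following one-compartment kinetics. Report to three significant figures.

130 mg/h

Convert clearance: 217 mL/min × 60 min/h ÷ 1000 mL/L = 13.02 L/h
Rate = CL × Css = 13.02 × 10 = 130.2 mg/h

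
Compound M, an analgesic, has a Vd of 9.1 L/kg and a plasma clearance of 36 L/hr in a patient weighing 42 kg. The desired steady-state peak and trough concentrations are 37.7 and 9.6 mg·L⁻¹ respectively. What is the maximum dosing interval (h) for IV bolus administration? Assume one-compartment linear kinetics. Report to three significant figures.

Total Vd = 9.1 × 42 = 382.2 L
k = CL / Vd = 36.00 / 382.2 = 0.09419 h⁻¹
Between IV bolus doses, concentration decays as C = C₀·e^(−kτ), so C_peak/C_trough = e^(kτ).
τ_max = ln(C_peak/C_trough) / k = ln(37.7/9.6) / 0.09419 = 1.368 / 0.09419 = 14.52 h

14.5 h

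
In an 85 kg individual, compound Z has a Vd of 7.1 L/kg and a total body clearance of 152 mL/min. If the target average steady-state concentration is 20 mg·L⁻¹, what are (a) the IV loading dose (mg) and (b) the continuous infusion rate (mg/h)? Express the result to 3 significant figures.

(a) 12100 mg; (b) 182 mg/h

Total Vd = 7.1 × 85 = 603.5 L
Loading dose = Vd × C = 603.5 × 20 = 12070 mg
CL = 152 mL/min × 60/1000 = 9.120 L/h
Infusion rate = 9.120 L/h × 20 mg/L = 182.4 mg/h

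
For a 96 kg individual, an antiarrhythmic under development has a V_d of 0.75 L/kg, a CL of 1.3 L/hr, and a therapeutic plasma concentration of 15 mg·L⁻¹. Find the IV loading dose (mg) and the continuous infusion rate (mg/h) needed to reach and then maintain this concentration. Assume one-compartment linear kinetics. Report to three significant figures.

Vd(total) = 96 kg × 0.75 L/kg = 72.00 L
Loading: fill Vd to C_target → 72.00 L × 15 mg/L = 1080 mg
Maintenance: replace elimination → rate = CL × Css = 1.300 × 15 = 19.50 mg/h

(a) 1080 mg; (b) 19.5 mg/h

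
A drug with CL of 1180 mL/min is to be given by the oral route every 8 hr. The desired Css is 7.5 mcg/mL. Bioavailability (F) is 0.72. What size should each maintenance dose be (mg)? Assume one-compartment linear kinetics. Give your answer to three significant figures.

5900 mg

Convert clearance: 1180 mL/min × 60 min/h ÷ 1000 mL/L = 70.80 L/h
At steady state, dose per interval replaces the amount cleared in that interval: F·D/τ = CL·Css.
D = CL × Css × τ / F = 70.80 × 7.5 × 8 / 0.72 = 5900 mg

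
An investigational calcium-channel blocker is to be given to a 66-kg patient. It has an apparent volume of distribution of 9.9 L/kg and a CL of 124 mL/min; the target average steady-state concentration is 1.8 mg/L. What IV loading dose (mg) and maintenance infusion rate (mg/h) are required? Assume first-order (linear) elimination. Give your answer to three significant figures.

(a) 1180 mg; (b) 13.4 mg/h

Vd(total) = 66 kg × 9.9 L/kg = 653.4 L
Loading: fill Vd to C_target → 653.4 L × 1.8 mg/L = 1176 mg
Convert clearance: 124 mL/min × 60 min/h ÷ 1000 mL/L = 7.440 L/h
Infusion rate = 7.440 L/h × 1.8 mg/L = 13.39 mg/h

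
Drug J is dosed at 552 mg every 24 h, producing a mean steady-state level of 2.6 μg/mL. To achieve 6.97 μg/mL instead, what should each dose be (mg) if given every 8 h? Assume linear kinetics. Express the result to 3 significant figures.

With linear kinetics, Css is proportional to dose rate (D/τ) at fixed clearance.
D₂ = D₁ × (Css,target / Css,current) × (τ₂/τ₁) = 552 × (6.97/2.6) × (8/24) = 493.3 mg

493 mg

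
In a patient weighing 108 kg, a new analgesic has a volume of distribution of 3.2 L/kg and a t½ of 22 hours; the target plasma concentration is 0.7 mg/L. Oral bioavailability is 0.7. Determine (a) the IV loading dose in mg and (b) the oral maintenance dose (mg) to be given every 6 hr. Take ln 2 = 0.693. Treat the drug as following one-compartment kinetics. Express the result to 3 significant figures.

(a) 242 mg; (b) 65.3 mg

Vd(total) = 108 kg × 3.2 L/kg = 345.6 L
LD = Vd × C = 345.6 × 0.7 = 241.9 mg
CL = 0.693 × Vd / t½ = 0.693 × 345.6 / 22 = 10.89 L/h
D = CL × Css × τ / F = 10.89 × 0.7 × 6 / 0.7 = 65.34 mg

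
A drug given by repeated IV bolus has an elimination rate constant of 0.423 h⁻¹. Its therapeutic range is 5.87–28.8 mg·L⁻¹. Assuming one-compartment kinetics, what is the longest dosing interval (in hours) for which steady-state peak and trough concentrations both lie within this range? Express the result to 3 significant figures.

Between IV bolus doses, concentration decays as C = C₀·e^(−kτ), so C_peak/C_trough = e^(kτ).
τ_max = ln(C_peak/C_trough) / k = ln(28.8/5.87) / 0.4230 = 1.591 / 0.4230 = 3.761 h

3.76 h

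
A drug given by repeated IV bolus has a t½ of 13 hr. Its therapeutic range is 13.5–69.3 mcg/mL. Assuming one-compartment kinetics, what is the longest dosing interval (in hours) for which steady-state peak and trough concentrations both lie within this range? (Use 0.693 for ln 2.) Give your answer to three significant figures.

30.7 h

k = 0.693 / t½ = 0.693 / 13 = 0.05331 h⁻¹
Between IV bolus doses, concentration decays as C = C₀·e^(−kτ), so C_peak/C_trough = e^(kτ).
τ_max = ln(C_peak/C_trough) / k = ln(69.3/13.5) / 0.05331 = 1.636 / 0.05331 = 30.69 h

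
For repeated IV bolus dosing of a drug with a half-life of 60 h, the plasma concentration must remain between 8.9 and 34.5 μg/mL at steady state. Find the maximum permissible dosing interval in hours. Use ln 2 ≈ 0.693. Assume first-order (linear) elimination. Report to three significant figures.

k = 0.693 / t½ = 0.693 / 60 = 0.01155 h⁻¹
Between IV bolus doses, concentration decays as C = C₀·e^(−kτ), so C_peak/C_trough = e^(kτ).
τ_max = ln(C_peak/C_trough) / k = ln(34.5/8.9) / 0.01155 = 1.355 / 0.01155 = 117.3 h

117 h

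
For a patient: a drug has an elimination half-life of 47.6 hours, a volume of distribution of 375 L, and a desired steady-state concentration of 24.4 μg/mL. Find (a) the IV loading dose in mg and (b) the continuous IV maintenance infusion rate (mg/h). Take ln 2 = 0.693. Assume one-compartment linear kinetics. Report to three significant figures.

(a) 9150 mg; (b) 133 mg/h

LD = Vd × C = 375.0 × 24.4 = 9150 mg
CL = 0.693 × Vd / t½ = 0.693 × 375.0 / 47.6 = 5.460 L/h
Infusion rate = CL × Css = 5.460 × 24.4 = 133.2 mg/h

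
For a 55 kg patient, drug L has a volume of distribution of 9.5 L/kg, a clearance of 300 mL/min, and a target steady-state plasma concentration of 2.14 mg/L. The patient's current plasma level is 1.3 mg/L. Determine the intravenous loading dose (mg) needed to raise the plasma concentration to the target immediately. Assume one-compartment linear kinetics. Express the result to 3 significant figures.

Total Vd = 9.5 × 55 = 522.5 L
The loading dose fills Vd to the target concentration; clearance is irrelevant here.
Concentration deficit ΔC = 2.14 − 1.3 = 0.8400 mg/L
LD = Vd × ΔC = 522.5 × 0.8400 = 438.9 mg

439 mg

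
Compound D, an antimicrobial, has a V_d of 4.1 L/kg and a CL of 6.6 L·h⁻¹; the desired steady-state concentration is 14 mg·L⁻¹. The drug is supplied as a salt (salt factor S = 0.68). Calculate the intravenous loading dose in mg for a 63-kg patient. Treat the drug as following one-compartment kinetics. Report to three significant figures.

5320 mg

Total Vd = 4.1 × 63 = 258.3 L
Loading dose depends on Vd (not clearance): it fills the distribution volume.
LD = Vd × C / S = 258.3 × 14.00 / 0.68 = 5318 mg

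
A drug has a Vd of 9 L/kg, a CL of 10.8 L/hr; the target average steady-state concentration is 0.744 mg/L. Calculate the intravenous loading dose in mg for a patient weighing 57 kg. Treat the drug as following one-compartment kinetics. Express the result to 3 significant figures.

Vd = 9 L/kg × 57 kg = 513.0 L
LD = Vd × C = 513.0 × 0.7440 = 381.7 mg

382 mg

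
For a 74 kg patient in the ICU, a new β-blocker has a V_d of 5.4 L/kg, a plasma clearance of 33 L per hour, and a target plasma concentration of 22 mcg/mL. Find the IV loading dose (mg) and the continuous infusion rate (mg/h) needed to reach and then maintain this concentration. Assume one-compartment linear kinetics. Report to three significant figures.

(a) 8790 mg; (b) 726 mg/h

Vd = 5.4 L/kg × 74 kg = 399.6 L
Loading dose = Vd × C = 399.6 × 22 = 8791 mg
Maintenance infusion rate = CL × Css = 33.00 × 22 = 726.0 mg/h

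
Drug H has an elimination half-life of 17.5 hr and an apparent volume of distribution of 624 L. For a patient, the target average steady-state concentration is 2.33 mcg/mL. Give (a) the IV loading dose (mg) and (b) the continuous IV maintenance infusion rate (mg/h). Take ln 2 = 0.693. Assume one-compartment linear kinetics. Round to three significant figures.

LD = Vd × C = 624.0 × 2.33 = 1454 mg
CL = 0.693 × Vd / t½ = 0.693 × 624.0 / 17.5 = 24.71 L/h
Infusion rate = CL × Css = 24.71 × 2.33 = 57.57 mg/h

(a) 1450 mg; (b) 57.6 mg/h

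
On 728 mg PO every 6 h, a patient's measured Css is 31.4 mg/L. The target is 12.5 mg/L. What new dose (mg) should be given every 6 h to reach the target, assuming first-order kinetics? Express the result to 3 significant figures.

With linear kinetics, Css is proportional to dose rate (D/τ) at fixed clearance.
D₂ = D₁ × (Css,target / Css,current) = 728 × 12.5/31.4 = 289.8 mg

290 mg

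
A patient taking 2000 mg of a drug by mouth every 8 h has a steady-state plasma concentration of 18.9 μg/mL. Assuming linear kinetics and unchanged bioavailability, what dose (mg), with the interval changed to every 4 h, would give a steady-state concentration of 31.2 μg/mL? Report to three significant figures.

1650 mg

For first-order elimination, Css ∝ F·D/(CL·τ); F and CL are unchanged, so Css ∝ D/τ.
D₂ = D₁ × (Css,target / Css,current) × (τ₂/τ₁) = 2000 × (31.2/18.9) × (4/8) = 1651 mg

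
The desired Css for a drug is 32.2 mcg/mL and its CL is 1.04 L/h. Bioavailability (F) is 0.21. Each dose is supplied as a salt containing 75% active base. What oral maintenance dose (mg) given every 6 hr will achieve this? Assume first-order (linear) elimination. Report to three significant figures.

D = CL × Css × τ / F / S = 1.040 × 32.2 × 6 / 0.21 / 0.75 = 1276 mg

1280 mg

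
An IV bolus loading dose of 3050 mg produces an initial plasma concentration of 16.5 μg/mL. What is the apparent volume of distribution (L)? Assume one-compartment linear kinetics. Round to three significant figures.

Immediately after an IV bolus, C₀ = Dose / Vd, so Vd = Dose / C₀.
Vd = 3050 / 16.5 = 184.8 L

185 L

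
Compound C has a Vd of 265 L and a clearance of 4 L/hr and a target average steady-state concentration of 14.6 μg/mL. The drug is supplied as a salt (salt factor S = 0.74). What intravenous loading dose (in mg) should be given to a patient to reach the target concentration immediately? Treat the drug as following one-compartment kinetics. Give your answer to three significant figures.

LD = Vd × C / S = 265.0 × 14.60 / 0.74 = 5228 mg

5230 mg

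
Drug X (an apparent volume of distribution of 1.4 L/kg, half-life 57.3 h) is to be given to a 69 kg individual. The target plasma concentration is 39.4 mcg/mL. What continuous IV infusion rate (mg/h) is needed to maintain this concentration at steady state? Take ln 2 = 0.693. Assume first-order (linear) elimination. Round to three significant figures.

46.0 mg/h

Total Vd = 1.4 × 69 = 96.60 L
k = 0.693/57.3 = 0.01209 h⁻¹, so CL = k·Vd = 0.01209 × 96.60 = 1.168 L/h
Infusion rate = CL × Css = 1.168 × 39.4 = 46.02 mg/h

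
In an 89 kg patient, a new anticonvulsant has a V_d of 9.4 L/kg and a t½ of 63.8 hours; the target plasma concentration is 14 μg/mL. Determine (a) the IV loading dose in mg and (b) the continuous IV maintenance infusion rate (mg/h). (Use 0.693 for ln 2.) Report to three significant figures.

(a) 11700 mg; (b) 127 mg/h

Vd(total) = 89 kg × 9.4 L/kg = 836.6 L
LD = Vd × C = 836.6 × 14 = 11710 mg
CL = 0.693 × Vd / t½ = 0.693 × 836.6 / 63.8 = 9.087 L/h
Infusion rate = CL × Css = 9.087 × 14 = 127.2 mg/h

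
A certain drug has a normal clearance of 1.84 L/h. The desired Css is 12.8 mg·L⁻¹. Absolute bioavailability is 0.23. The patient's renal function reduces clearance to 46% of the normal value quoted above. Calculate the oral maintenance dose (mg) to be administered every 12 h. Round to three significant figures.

565 mg

Patient clearance = 0.46 × 1.840 = 0.8464 L/h
D = CL × Css × τ / F = 0.8464 × 12.8 × 12 / 0.23 = 565.2 mg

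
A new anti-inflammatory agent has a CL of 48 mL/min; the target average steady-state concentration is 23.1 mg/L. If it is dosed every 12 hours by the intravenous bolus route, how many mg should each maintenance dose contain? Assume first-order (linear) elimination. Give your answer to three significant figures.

CL = 48 mL/min = 48 × 0.06 = 2.880 L/h
D = CL × Css × τ = 2.880 × 23.1 × 12 = 798.3 mg

798 mg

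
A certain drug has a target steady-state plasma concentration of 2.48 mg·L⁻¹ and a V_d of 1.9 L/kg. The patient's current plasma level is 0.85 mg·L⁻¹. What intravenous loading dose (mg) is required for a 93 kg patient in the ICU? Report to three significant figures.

Total Vd = 1.9 × 93 = 176.7 L
Concentration deficit ΔC = 2.48 − 0.85 = 1.630 mg/L
LD = Vd × ΔC = 176.7 × 1.630 = 288.0 mg

288 mg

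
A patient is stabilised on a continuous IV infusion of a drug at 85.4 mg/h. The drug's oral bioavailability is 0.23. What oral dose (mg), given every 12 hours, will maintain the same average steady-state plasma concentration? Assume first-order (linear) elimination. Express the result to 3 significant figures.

To maintain the same Css, the systemic dosing rate must be unchanged: F·D/τ = infusion rate.
D = rate × τ / F = 85.4 × 12 / 0.23 = 4456 mg

4460 mg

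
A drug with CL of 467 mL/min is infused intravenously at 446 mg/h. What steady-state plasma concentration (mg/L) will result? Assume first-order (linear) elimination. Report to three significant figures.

15.9 mg/L

CL = 467 mL/min = 467 × 0.06 = 28.02 L/h
Css = rate / CL = 446 / 28.02 = 15.92 mg/L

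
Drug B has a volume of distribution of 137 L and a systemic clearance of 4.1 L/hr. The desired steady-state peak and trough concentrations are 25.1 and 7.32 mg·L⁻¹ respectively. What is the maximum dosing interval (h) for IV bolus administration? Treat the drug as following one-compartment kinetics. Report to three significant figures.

k = CL / Vd = 4.100 / 137.0 = 0.02993 h⁻¹
Between IV bolus doses, concentration decays as C = C₀·e^(−kτ), so C_peak/C_trough = e^(kτ).
τ_max = ln(C_peak/C_trough) / k = ln(25.1/7.32) / 0.02993 = 1.232 / 0.02993 = 41.16 h

41.2 h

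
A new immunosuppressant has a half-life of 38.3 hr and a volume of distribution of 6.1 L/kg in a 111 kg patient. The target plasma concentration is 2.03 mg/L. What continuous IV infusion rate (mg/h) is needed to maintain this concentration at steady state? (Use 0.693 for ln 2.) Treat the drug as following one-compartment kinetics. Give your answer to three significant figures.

24.9 mg/h

Vd(total) = 111 kg × 6.1 L/kg = 677.1 L
CL = 0.693 × Vd / t½ = 0.693 × 677.1 / 38.3 = 12.25 L/h
Infusion rate = CL × Css = 12.25 × 2.03 = 24.87 mg/h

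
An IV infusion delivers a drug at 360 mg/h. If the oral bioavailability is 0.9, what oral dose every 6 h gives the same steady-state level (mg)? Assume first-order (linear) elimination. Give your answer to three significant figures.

2400 mg

To maintain the same Css, the systemic dosing rate must be unchanged: F·D/τ = infusion rate.
D = rate × τ / F = 360 × 6 / 0.9 = 2400 mg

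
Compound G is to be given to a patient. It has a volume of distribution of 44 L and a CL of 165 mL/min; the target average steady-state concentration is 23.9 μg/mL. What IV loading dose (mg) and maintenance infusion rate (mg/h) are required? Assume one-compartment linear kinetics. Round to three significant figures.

Loading: fill Vd to C_target → 44.00 L × 23.9 mg/L = 1052 mg
Convert clearance: 165 mL/min × 60 min/h ÷ 1000 mL/L = 9.900 L/h
Infusion rate = 9.900 L/h × 23.9 mg/L = 236.6 mg/h

(a) 1050 mg; (b) 237 mg/h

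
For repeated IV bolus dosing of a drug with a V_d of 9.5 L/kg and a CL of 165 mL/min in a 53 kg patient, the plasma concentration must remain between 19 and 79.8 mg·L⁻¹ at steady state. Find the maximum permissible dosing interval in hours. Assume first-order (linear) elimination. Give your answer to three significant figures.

Vd(total) = 53 kg × 9.5 L/kg = 503.5 L
Convert clearance: 165 mL/min × 60 min/h ÷ 1000 mL/L = 9.900 L/h
k = CL / Vd = 9.900 / 503.5 = 0.01966 h⁻¹
Between IV bolus doses, concentration decays as C = C₀·e^(−kτ), so C_peak/C_trough = e^(kτ).
τ_max = ln(C_peak/C_trough) / k = ln(79.8/19) / 0.01966 = 1.435 / 0.01966 = 72.99 h

73.0 h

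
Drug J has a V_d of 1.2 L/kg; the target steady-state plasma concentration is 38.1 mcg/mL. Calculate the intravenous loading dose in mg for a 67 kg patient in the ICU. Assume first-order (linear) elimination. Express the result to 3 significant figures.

3060 mg

Vd = 1.2 L/kg × 67 kg = 80.40 L
LD = Vd × C = 80.40 × 38.10 = 3063 mg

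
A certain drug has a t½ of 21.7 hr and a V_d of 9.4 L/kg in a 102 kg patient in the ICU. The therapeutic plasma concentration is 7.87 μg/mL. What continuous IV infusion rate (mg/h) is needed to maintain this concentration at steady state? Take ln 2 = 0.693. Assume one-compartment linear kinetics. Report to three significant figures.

Total Vd = 9.4 × 102 = 958.8 L
CL = ln 2 · Vd / t½ = 0.693 × 958.8 / 21.7 = 30.62 L/h
Infusion rate = CL × Css = 30.62 × 7.87 = 241.0 mg/h

241 mg/h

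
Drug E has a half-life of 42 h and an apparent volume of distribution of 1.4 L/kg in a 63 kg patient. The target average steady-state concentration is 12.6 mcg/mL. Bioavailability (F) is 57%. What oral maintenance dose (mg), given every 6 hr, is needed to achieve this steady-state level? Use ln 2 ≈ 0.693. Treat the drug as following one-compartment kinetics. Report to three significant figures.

Vd(total) = 63 kg × 1.4 L/kg = 88.20 L
CL = 0.693 × Vd / t½ = 0.693 × 88.20 / 42 = 1.455 L/h
D = CL × Css × τ / F = 1.455 × 12.6 × 6 / 0.57 = 193.0 mg

193 mg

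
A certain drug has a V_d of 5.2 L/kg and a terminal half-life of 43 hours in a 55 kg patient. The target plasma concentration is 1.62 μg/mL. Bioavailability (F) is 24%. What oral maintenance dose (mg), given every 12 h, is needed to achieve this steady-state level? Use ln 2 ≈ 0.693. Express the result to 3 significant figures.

373 mg

Vd = 5.2 L/kg × 55 kg = 286.0 L
k = 0.693/43 = 0.01612 h⁻¹, so CL = k·Vd = 0.01612 × 286.0 = 4.610 L/h
D = CL × Css × τ / F = 4.610 × 1.62 × 12 / 0.24 = 373.4 mg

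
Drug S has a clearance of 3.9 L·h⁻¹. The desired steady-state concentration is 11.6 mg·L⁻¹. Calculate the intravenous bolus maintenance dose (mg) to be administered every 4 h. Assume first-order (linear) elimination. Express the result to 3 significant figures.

181 mg

D = CL × Css × τ = 3.900 × 11.6 × 4 = 181.0 mg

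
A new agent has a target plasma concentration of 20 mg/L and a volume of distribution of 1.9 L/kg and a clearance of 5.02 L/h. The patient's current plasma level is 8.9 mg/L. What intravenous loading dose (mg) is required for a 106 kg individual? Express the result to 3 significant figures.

Total Vd = 1.9 × 106 = 201.4 L
The loading dose fills Vd to the target concentration.
Concentration deficit ΔC = 20 − 8.9 = 11.10 mg/L
LD = Vd × ΔC = 201.4 × 11.10 = 2236 mg

2240 mg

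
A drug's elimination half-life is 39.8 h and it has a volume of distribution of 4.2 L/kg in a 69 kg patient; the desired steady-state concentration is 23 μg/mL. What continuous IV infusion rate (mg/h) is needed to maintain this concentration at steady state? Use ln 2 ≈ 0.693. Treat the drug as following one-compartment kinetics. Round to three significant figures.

116 mg/h

Total Vd = 4.2 × 69 = 289.8 L
CL = 0.693 × Vd / t½ = 0.693 × 289.8 / 39.8 = 5.046 L/h
Infusion rate = CL × Css = 5.046 × 23 = 116.1 mg/h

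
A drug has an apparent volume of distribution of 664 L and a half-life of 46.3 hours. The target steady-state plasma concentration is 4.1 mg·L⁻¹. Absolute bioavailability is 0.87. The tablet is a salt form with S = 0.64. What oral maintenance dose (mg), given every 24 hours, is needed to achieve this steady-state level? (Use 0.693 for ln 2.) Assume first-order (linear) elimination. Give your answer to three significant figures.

1760 mg

CL = ln 2 · Vd / t½ = 0.693 × 664.0 / 46.3 = 9.938 L/h
D = CL × Css × τ / F / S = 9.938 × 4.1 × 24 / 0.87 / 0.64 = 1756 mg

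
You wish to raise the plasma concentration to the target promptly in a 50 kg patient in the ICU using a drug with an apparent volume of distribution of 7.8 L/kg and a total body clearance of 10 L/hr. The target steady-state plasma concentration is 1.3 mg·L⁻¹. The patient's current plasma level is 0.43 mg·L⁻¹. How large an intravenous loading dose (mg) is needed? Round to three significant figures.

339 mg

Total Vd = 7.8 × 50 = 390.0 L
Concentration deficit ΔC = 1.3 − 0.43 = 0.8700 mg/L
LD = Vd × ΔC = 390.0 × 0.8700 = 339.3 mg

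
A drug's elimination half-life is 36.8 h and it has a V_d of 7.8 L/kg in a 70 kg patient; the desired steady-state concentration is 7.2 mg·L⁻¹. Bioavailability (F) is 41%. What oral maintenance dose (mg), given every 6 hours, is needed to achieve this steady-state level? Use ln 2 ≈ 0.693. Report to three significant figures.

Vd = 7.8 L/kg × 70 kg = 546.0 L
k = 0.693/36.8 = 0.01883 h⁻¹, so CL = k·Vd = 0.01883 × 546.0 = 10.28 L/h
D = CL × Css × τ / F = 10.28 × 7.2 × 6 / 0.41 = 1083 mg

1080 mg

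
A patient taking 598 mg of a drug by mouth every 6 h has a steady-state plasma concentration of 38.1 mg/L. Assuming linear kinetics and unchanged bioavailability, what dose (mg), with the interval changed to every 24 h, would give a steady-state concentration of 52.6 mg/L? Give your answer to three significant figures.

3300 mg

For first-order elimination, Css ∝ F·D/(CL·τ); F and CL are unchanged, so Css ∝ D/τ.
D₂ = D₁ × (Css,target / Css,current) × (τ₂/τ₁) = 598 × (52.6/38.1) × (24/6) = 3302 mg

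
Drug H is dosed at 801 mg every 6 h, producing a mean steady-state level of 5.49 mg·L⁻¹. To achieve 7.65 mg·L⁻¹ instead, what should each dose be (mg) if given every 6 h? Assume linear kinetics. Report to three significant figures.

With linear kinetics, Css is proportional to dose rate (D/τ) at fixed clearance.
D₂ = D₁ × (Css,target / Css,current) = 801 × 7.65/5.49 = 1116 mg

1120 mg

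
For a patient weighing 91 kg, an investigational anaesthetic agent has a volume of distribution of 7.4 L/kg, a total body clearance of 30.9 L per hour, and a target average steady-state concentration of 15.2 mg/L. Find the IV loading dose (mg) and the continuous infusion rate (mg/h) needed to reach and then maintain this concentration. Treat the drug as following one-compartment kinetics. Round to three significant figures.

Vd(total) = 91 kg × 7.4 L/kg = 673.4 L
Loading: fill Vd to C_target → 673.4 L × 15.2 mg/L = 10240 mg
Infusion rate = 30.90 L/h × 15.2 mg/L = 469.7 mg/h

(a) 10200 mg; (b) 470 mg/h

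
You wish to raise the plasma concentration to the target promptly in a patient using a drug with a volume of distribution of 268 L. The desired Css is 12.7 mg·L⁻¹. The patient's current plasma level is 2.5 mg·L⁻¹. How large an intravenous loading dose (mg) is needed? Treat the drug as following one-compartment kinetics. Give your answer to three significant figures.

2730 mg

Concentration deficit ΔC = 12.7 − 2.5 = 10.20 mg/L
LD = Vd × ΔC = 268.0 × 10.20 = 2734 mg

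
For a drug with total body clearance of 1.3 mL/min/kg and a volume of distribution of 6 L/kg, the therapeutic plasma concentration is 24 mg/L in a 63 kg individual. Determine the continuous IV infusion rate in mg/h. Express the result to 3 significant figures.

CL = 1.3 mL/min/kg × 63 kg = 81.90 mL/min = 81.90 × 60/1000 = 4.914 L/h
At steady state, infusion rate equals elimination rate: rate in = CL × Css.
Rate = CL × Css = 4.914 × 24 = 117.9 mg/h

118 mg/h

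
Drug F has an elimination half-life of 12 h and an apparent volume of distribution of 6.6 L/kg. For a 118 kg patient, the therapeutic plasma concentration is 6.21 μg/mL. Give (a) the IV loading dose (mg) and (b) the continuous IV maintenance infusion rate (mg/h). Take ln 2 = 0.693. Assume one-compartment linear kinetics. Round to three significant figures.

(a) 4840 mg; (b) 279 mg/h

Vd = 6.6 L/kg × 118 kg = 778.8 L
LD = Vd × C = 778.8 × 6.21 = 4836 mg
CL = 0.693 × Vd / t½ = 0.693 × 778.8 / 12 = 44.98 L/h
Infusion rate = CL × Css = 44.98 × 6.21 = 279.3 mg/h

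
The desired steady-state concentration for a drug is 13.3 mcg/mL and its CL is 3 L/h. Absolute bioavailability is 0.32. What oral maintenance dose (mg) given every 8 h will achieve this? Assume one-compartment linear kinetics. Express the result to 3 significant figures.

D = CL × Css × τ / F = 3.000 × 13.3 × 8 / 0.32 = 997.5 mg

998 mg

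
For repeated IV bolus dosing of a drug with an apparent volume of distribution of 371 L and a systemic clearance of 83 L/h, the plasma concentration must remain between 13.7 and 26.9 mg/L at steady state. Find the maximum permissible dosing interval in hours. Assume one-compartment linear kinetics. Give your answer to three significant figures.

3.02 h

k = CL / Vd = 83.00 / 371.0 = 0.2237 h⁻¹
Between IV bolus doses, concentration decays as C = C₀·e^(−kτ), so C_peak/C_trough = e^(kτ).
τ_max = ln(C_peak/C_trough) / k = ln(26.9/13.7) / 0.2237 = 0.6747 / 0.2237 = 3.016 h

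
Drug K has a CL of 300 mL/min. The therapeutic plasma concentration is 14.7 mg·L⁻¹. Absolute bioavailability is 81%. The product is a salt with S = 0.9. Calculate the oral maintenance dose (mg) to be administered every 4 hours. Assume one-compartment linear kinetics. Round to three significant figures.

CL = 300 mL/min = 300 × 0.06 = 18.00 L/h
D = CL × Css × τ / F / S = 18.00 × 14.7 × 4 / 0.81 / 0.9 = 1452 mg

1450 mg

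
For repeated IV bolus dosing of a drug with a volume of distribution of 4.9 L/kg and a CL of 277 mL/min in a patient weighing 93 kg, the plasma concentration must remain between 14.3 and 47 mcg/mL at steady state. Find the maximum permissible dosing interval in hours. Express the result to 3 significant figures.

32.6 h

Vd = 4.9 L/kg × 93 kg = 455.7 L
Convert clearance: 277 mL/min × 60 min/h ÷ 1000 mL/L = 16.62 L/h
k = CL / Vd = 16.62 / 455.7 = 0.03647 h⁻¹
Between IV bolus doses, concentration decays as C = C₀·e^(−kτ), so C_peak/C_trough = e^(kτ).
τ_max = ln(C_peak/C_trough) / k = ln(47/14.3) / 0.03647 = 1.190 / 0.03647 = 32.63 h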